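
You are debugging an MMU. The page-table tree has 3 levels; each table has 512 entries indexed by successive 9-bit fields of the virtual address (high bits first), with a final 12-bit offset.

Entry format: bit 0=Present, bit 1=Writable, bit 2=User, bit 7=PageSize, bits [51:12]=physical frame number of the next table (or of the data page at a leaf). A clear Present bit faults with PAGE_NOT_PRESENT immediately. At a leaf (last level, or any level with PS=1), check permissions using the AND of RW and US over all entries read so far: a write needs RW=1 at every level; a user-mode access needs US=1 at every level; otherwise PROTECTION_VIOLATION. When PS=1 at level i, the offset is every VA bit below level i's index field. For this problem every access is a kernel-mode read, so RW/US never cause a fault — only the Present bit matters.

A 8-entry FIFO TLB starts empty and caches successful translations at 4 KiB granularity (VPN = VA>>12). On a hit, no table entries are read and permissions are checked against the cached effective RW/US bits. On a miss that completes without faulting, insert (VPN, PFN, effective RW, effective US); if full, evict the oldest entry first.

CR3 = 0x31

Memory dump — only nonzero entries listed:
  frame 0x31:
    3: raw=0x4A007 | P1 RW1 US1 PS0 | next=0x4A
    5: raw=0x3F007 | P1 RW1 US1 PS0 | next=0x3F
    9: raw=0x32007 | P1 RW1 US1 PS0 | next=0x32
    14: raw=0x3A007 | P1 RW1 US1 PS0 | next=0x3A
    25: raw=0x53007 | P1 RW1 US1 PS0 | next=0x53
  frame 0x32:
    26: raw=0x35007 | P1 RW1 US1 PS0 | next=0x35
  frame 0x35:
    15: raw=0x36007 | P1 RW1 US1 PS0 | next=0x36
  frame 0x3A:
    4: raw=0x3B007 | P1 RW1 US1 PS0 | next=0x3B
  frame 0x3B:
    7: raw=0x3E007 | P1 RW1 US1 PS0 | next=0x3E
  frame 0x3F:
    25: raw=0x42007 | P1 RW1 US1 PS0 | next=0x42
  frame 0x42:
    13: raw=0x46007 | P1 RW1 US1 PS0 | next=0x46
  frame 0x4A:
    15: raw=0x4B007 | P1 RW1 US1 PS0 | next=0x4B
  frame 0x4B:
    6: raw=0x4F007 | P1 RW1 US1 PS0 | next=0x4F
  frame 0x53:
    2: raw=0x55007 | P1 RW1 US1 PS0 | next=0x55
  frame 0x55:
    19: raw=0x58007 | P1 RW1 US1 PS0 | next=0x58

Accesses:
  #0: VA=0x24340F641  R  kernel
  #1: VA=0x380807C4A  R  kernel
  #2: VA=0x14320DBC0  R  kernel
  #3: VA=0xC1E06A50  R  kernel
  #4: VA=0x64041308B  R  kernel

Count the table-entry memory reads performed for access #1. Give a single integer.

Trace:
#0 VA=0x24340F641 (r,kernel):
  [0] read 0x31 idx=9: raw=0x32007 flags P=1 W=1 U=1 S=0
  [1] read 0x32 idx=26: raw=0x35007 flags P=1 W=1 U=1 S=0
  [2] read 0x35 idx=15: raw=0x36007 flags P=1 W=1 U=1 S=0
  ⇒ phys 0x36641  [3 reads]
#1 VA=0x380807C4A (r,kernel):
  [0] read 0x31 idx=14: raw=0x3A007 flags P=1 W=1 U=1 S=0
  [1] read 0x3A idx=4: raw=0x3B007 flags P=1 W=1 U=1 S=0
  [2] read 0x3B idx=7: raw=0x3E007 flags P=1 W=1 U=1 S=0
  ⇒ phys 0x3EC4A  [3 reads]
#2 VA=0x14320DBC0 (r,kernel):
  [0] read 0x31 idx=5: raw=0x3F007 flags P=1 W=1 U=1 S=0
  [1] read 0x3F idx=25: raw=0x42007 flags P=1 W=1 U=1 S=0
  [2] read 0x42 idx=13: raw=0x46007 flags P=1 W=1 U=1 S=0
  ⇒ phys 0x46BC0  [3 reads]
#3 VA=0xC1E06A50 (r,kernel):
  [0] read 0x31 idx=3: raw=0x4A007 flags P=1 W=1 U=1 S=0
  [1] read 0x4A idx=15: raw=0x4B007 flags P=1 W=1 U=1 S=0
  [2] read 0x4B idx=6: raw=0x4F007 flags P=1 W=1 U=1 S=0
  ⇒ phys 0x4FA50  [3 reads]
#4 VA=0x64041308B (r,kernel):
  [0] read 0x31 idx=25: raw=0x53007 flags P=1 W=1 U=1 S=0
  [1] read 0x53 idx=2: raw=0x55007 flags P=1 W=1 U=1 S=0
  [2] read 0x55 idx=19: raw=0x58007 flags P=1 W=1 U=1 S=0
  ⇒ phys 0x5808B  [3 reads]

Entries read for #1: 3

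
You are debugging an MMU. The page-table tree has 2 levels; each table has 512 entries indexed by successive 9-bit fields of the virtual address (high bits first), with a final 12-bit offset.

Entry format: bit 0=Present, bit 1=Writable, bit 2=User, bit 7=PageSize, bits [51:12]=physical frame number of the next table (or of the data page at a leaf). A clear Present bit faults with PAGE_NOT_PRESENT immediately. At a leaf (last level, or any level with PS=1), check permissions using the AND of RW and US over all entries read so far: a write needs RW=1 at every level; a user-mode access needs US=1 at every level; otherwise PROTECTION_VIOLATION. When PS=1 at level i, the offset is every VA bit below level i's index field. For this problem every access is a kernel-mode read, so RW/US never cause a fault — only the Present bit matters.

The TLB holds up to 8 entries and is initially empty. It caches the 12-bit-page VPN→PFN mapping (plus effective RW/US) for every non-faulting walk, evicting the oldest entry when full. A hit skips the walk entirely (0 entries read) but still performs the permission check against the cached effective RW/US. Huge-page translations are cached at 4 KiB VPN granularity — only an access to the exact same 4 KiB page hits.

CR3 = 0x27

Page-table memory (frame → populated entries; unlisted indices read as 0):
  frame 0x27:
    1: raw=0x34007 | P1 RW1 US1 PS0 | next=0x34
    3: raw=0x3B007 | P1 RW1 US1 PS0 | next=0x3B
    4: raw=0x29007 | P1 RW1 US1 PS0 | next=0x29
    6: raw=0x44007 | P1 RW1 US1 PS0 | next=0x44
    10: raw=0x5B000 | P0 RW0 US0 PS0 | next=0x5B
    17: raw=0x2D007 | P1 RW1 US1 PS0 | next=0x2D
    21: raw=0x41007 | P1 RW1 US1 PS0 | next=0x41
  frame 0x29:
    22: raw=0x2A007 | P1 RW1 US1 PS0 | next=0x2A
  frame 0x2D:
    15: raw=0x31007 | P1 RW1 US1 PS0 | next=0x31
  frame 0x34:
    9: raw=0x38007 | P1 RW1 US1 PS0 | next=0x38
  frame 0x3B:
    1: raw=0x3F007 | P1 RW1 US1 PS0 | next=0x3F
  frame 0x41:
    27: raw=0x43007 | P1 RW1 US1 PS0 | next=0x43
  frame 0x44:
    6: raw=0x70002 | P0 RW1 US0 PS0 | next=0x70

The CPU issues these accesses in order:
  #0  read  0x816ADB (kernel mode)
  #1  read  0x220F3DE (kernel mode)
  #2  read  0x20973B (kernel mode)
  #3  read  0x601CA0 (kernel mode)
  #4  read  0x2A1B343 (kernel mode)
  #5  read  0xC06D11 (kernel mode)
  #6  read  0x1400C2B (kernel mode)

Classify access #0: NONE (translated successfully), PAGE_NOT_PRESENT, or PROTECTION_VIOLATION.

Trace:
#0 VA=0x816ADB (r,kernel):
  [0] read 0x27 idx=4: raw=0x29007 flags P=1 W=1 U=1 S=0
  [1] read 0x29 idx=22: raw=0x2A007 flags P=1 W=1 U=1 S=0
  ⇒ phys 0x2AADB  [2 reads]
#1 VA=0x220F3DE (r,kernel):
  [0] read 0x27 idx=17: raw=0x2D007 flags P=1 W=1 U=1 S=0
  [1] read 0x2D idx=15: raw=0x31007 flags P=1 W=1 U=1 S=0
  ⇒ phys 0x313DE  [2 reads]
#2 VA=0x20973B (r,kernel):
  [0] read 0x27 idx=1: raw=0x34007 flags P=1 W=1 U=1 S=0
  [1] read 0x34 idx=9: raw=0x38007 flags P=1 W=1 U=1 S=0
  ⇒ phys 0x3873B  [2 reads]
#3 VA=0x601CA0 (r,kernel):
  [0] read 0x27 idx=3: raw=0x3B007 flags P=1 W=1 U=1 S=0
  [1] read 0x3B idx=1: raw=0x3F007 flags P=1 W=1 U=1 S=0
  ⇒ phys 0x3FCA0  [2 reads]
#4 VA=0x2A1B343 (r,kernel):
  [0] read 0x27 idx=21: raw=0x41007 flags P=1 W=1 U=1 S=0
  [1] read 0x41 idx=27: raw=0x43007 flags P=1 W=1 U=1 S=0
  ⇒ phys 0x43343  [2 reads]
#5 VA=0xC06D11 (r,kernel):
  [0] read 0x27 idx=6: raw=0x44007 flags P=1 W=1 U=1 S=0
  [1] read 0x44 idx=6: raw=0x70002 flags P=0 W=1 U=0 S=0
  ✗ PAGE_NOT_PRESENT  [2 reads]
#6 VA=0x1400C2B (r,kernel):
  [0] read 0x27 idx=10: raw=0x5B000 flags P=0 W=0 U=0 S=0
  ✗ PAGE_NOT_PRESENT  [1 reads]

Access #0 fault: NONE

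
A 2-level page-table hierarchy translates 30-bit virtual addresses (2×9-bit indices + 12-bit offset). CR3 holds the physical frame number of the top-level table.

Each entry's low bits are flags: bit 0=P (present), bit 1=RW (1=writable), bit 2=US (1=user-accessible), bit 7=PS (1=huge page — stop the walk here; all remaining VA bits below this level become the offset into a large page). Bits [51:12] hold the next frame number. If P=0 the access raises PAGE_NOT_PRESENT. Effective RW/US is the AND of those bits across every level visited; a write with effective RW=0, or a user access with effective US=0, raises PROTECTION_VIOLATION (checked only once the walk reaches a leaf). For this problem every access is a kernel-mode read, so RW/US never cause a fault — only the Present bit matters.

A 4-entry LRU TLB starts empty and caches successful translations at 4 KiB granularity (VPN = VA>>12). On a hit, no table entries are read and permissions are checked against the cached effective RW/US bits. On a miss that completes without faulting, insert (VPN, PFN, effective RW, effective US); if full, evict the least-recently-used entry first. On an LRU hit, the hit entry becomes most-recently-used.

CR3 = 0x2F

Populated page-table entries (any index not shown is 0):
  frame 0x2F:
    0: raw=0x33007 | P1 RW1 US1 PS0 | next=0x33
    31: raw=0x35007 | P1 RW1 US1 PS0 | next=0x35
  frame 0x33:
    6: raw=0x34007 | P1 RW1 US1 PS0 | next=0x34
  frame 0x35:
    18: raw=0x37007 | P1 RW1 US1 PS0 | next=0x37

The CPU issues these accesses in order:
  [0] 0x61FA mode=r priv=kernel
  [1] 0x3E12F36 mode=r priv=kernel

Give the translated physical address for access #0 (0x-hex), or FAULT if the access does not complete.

Walk each access:
#0 VA=0x61FA (r,kernel):
  L0: frame=0x2F idx=0 entry=0x33007 [P=1 RW=1 US=1 PS=0]
  L1: frame=0x33 idx=6 entry=0x34007 [P=1 RW=1 US=1 PS=0]
  ✓ 0x341FA  — 2 lookups
#1 VA=0x3E12F36 (r,kernel):
  L0: frame=0x2F idx=31 entry=0x35007 [P=1 RW=1 US=1 PS=0]
  L1: frame=0x35 idx=18 entry=0x37007 [P=1 RW=1 US=1 PS=0]
  ✓ 0x37F36  — 2 lookups

Access #0 PA: 0x341FA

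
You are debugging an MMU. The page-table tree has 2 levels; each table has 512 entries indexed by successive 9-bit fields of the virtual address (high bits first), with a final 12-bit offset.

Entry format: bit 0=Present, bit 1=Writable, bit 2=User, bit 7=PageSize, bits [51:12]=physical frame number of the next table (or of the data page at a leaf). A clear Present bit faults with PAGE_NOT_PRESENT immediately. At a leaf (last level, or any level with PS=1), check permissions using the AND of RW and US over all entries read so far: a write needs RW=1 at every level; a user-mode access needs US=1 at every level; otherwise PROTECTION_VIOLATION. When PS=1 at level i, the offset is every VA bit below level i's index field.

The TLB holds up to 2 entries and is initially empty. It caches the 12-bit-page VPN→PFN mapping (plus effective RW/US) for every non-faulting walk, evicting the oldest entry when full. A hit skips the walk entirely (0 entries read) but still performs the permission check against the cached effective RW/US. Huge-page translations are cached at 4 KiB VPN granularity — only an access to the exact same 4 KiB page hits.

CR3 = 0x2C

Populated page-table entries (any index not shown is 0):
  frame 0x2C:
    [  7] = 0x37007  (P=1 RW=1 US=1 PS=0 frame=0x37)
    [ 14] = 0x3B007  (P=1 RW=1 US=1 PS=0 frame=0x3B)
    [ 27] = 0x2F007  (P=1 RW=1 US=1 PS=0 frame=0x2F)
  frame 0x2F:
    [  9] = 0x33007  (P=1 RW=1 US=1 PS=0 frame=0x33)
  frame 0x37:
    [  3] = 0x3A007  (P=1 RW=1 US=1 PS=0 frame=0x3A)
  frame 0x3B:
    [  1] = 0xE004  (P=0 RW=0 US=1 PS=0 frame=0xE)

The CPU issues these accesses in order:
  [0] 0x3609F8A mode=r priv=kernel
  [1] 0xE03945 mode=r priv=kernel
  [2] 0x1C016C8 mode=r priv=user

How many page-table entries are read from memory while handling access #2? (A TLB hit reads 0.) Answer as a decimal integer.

Walk each access:
#0 VA=0x3609F8A (r,kernel):
  lvl0: tbl 0x2C, slot 27 ⇒ 0x2F007 (P1/RW1/US1/PS0)
  lvl1: tbl 0x2F, slot 9 ⇒ 0x33007 (P1/RW1/US1/PS0)
  → PA=0x33F8A  (2 entries read)
#1 VA=0xE03945 (r,kernel):
  lvl0: tbl 0x2C, slot 7 ⇒ 0x37007 (P1/RW1/US1/PS0)
  lvl1: tbl 0x37, slot 3 ⇒ 0x3A007 (P1/RW1/US1/PS0)
  → PA=0x3A945  (2 entries read)
#2 VA=0x1C016C8 (r,user):
  lvl0: tbl 0x2C, slot 14 ⇒ 0x3B007 (P1/RW1/US1/PS0)
  lvl1: tbl 0x3B, slot 1 ⇒ 0xE004 (P0/RW0/US1/PS0)
  ⇒ fault: PAGE_NOT_PRESENT  — 2 lookups

Entries read for #2: 2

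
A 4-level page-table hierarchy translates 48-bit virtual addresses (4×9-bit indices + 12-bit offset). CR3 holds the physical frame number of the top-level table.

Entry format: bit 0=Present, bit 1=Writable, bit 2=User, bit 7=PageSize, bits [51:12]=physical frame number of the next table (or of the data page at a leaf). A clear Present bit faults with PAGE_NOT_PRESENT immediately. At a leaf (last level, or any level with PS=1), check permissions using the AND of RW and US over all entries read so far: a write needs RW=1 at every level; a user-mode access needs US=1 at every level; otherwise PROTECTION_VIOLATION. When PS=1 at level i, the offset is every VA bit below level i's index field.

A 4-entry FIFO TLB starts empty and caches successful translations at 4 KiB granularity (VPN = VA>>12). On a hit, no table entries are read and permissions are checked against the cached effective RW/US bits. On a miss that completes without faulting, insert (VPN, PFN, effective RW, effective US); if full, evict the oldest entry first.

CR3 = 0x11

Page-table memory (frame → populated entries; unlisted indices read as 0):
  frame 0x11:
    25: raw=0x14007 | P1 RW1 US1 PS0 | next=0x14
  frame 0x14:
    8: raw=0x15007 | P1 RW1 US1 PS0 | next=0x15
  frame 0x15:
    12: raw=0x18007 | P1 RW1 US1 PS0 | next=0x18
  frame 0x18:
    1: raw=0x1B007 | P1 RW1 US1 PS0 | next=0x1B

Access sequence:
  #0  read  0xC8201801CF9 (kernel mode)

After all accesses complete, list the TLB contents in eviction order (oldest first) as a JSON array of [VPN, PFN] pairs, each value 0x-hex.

Walk each access:
#0 VA=0xC8201801CF9 (r,kernel):
  [0] read 0x11 idx=25: raw=0x14007 flags P=1 W=1 U=1 S=0
  [1] read 0x14 idx=8: raw=0x15007 flags P=1 W=1 U=1 S=0
  [2] read 0x15 idx=12: raw=0x18007 flags P=1 W=1 U=1 S=0
  [3] read 0x18 idx=1: raw=0x1B007 flags P=1 W=1 U=1 S=0
  ✓ 0x1BCF9  — 4 lookups

TLB: [["0xC8201801", "0x1B"]]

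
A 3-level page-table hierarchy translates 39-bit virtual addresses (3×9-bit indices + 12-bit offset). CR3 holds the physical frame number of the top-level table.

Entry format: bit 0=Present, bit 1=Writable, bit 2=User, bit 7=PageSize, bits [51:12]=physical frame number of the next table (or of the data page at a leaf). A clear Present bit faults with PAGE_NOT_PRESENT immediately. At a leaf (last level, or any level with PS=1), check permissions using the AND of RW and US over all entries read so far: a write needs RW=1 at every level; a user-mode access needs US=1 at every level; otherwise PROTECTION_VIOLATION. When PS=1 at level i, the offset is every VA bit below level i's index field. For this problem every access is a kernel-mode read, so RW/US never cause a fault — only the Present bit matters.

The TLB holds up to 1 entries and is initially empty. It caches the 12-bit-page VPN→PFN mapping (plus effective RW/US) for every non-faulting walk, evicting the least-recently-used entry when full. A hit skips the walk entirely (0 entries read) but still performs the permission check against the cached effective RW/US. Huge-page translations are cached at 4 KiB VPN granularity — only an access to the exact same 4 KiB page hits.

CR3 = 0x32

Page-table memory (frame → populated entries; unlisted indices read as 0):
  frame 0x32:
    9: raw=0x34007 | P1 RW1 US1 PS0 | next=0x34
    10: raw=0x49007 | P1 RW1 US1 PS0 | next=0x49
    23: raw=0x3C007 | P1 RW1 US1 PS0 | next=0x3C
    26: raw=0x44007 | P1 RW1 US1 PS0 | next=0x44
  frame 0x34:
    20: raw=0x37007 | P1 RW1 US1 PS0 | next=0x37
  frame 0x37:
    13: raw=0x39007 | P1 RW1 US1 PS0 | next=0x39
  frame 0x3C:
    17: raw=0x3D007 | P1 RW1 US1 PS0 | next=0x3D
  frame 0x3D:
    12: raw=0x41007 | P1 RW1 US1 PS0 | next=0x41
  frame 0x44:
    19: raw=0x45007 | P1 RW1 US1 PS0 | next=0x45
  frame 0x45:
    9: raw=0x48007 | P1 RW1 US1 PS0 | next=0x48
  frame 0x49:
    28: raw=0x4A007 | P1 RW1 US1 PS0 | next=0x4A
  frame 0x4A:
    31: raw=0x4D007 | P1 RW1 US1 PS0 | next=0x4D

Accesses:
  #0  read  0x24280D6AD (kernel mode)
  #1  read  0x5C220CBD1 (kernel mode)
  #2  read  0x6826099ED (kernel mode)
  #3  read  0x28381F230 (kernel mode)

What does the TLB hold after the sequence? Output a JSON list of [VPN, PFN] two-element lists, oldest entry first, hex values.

Per-access translation:
#0 VA=0x24280D6AD (r,kernel):
  L0 @0x32[9] → 0x34007  P=1,RW=1,US=1,PS=0
  L1 @0x34[20] → 0x37007  P=1,RW=1,US=1,PS=0
  L2 @0x37[13] → 0x39007  P=1,RW=1,US=1,PS=0
  ✓ 0x396AD  — 3 lookups
#1 VA=0x5C220CBD1 (r,kernel):
  L0 @0x32[23] → 0x3C007  P=1,RW=1,US=1,PS=0
  L1 @0x3C[17] → 0x3D007  P=1,RW=1,US=1,PS=0
  L2 @0x3D[12] → 0x41007  P=1,RW=1,US=1,PS=0
  ✓ 0x41BD1  — 3 lookups
#2 VA=0x6826099ED (r,kernel):
  L0 @0x32[26] → 0x44007  P=1,RW=1,US=1,PS=0
  L1 @0x44[19] → 0x45007  P=1,RW=1,US=1,PS=0
  L2 @0x45[9] → 0x48007  P=1,RW=1,US=1,PS=0
  ✓ 0x489ED  — 3 lookups
#3 VA=0x28381F230 (r,kernel):
  L0 @0x32[10] → 0x49007  P=1,RW=1,US=1,PS=0
  L1 @0x49[28] → 0x4A007  P=1,RW=1,US=1,PS=0
  L2 @0x4A[31] → 0x4D007  P=1,RW=1,US=1,PS=0
  ✓ 0x4D230  — 3 lookups

TLB: [["0x28381F", "0x4D"]]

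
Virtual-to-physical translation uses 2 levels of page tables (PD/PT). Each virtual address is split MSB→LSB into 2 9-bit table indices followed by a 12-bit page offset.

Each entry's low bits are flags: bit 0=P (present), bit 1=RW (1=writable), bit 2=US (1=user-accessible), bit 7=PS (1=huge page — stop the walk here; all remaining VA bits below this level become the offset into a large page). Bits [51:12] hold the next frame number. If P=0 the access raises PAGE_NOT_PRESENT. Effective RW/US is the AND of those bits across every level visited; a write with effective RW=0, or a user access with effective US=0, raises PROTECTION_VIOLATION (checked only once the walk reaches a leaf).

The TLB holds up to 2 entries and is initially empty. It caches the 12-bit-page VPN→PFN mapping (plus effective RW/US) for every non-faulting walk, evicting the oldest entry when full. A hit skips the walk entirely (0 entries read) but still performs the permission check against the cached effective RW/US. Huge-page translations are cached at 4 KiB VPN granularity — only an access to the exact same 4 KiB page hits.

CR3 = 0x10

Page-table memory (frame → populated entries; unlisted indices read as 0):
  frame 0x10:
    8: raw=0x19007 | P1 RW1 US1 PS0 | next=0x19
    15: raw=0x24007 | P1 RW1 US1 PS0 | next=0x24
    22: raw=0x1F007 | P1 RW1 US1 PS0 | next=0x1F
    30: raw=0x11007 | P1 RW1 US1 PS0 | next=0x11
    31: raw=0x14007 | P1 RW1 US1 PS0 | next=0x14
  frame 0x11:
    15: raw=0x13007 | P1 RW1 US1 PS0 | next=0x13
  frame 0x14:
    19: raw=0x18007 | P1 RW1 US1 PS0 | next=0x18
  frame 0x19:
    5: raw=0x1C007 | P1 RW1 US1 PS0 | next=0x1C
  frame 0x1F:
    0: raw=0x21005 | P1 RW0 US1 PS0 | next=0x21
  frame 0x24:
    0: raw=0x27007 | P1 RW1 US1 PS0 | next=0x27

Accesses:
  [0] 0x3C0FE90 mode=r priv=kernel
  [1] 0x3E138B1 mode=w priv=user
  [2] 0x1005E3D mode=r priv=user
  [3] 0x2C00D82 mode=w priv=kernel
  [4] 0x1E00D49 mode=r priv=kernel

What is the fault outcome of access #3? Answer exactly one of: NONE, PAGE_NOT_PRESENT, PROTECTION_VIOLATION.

Walk each access:
#0 VA=0x3C0FE90 (r,kernel):
  lvl0: tbl 0x10, slot 30 ⇒ 0x11007 (P1/RW1/US1/PS0)
  lvl1: tbl 0x11, slot 15 ⇒ 0x13007 (P1/RW1/US1/PS0)
  ✓ 0x13E90  — 2 lookups
#1 VA=0x3E138B1 (w,user):
  lvl0: tbl 0x10, slot 31 ⇒ 0x14007 (P1/RW1/US1/PS0)
  lvl1: tbl 0x14, slot 19 ⇒ 0x18007 (P1/RW1/US1/PS0)
  ✓ 0x188B1  — 2 lookups
#2 VA=0x1005E3D (r,user):
  lvl0: tbl 0x10, slot 8 ⇒ 0x19007 (P1/RW1/US1/PS0)
  lvl1: tbl 0x19, slot 5 ⇒ 0x1C007 (P1/RW1/US1/PS0)
  ✓ 0x1CE3D  — 2 lookups
#3 VA=0x2C00D82 (w,kernel):
  lvl0: tbl 0x10, slot 22 ⇒ 0x1F007 (P1/RW1/US1/PS0)
  lvl1: tbl 0x1F, slot 0 ⇒ 0x21005 (P1/RW0/US1/PS0)
  ✗ PROTECTION_VIOLATION  [2 reads]
#4 VA=0x1E00D49 (r,kernel):
  lvl0: tbl 0x10, slot 15 ⇒ 0x24007 (P1/RW1/US1/PS0)
  lvl1: tbl 0x24, slot 0 ⇒ 0x27007 (P1/RW1/US1/PS0)
  ✓ 0x27D49  — 2 lookups

Access #3 fault: PROTECTION_VIOLATION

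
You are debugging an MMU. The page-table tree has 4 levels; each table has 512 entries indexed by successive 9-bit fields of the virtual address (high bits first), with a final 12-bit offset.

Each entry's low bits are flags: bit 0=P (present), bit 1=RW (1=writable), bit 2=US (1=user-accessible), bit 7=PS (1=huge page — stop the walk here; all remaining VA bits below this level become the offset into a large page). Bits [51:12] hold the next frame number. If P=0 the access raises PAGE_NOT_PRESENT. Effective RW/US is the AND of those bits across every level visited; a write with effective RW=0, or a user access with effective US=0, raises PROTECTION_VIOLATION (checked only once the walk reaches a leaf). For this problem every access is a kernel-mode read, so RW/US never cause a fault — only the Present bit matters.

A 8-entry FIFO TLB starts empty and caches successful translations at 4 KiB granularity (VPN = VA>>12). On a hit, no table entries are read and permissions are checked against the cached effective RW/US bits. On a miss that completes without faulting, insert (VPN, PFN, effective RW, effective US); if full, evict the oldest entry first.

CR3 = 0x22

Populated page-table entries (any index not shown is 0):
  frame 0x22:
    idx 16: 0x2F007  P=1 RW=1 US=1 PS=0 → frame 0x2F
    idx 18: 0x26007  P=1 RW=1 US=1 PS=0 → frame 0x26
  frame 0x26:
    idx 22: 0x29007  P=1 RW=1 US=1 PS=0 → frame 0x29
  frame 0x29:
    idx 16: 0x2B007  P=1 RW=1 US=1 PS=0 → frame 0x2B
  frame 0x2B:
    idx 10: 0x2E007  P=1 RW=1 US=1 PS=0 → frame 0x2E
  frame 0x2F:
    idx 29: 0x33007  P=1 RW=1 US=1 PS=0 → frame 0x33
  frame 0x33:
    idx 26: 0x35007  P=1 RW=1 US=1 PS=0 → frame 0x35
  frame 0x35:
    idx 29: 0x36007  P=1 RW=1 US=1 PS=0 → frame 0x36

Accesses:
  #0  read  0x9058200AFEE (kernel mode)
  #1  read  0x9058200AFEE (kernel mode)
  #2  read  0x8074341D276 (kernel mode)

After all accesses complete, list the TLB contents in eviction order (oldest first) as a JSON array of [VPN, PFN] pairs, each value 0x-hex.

Walk each access:
#0 VA=0x9058200AFEE (r,kernel):
  lvl0: tbl 0x22, slot 18 ⇒ 0x26007 (P1/RW1/US1/PS0)
  lvl1: tbl 0x26, slot 22 ⇒ 0x29007 (P1/RW1/US1/PS0)
  lvl2: tbl 0x29, slot 16 ⇒ 0x2B007 (P1/RW1/US1/PS0)
  lvl3: tbl 0x2B, slot 10 ⇒ 0x2E007 (P1/RW1/US1/PS0)
  ✓ 0x2EFEE  — 4 lookups
#1 VA=0x9058200AFEE (r,kernel):
  TLB hit vpn=0x9058200A → PA=0x2EFEE
#2 VA=0x8074341D276 (r,kernel):
  lvl0: tbl 0x22, slot 16 ⇒ 0x2F007 (P1/RW1/US1/PS0)
  lvl1: tbl 0x2F, slot 29 ⇒ 0x33007 (P1/RW1/US1/PS0)
  lvl2: tbl 0x33, slot 26 ⇒ 0x35007 (P1/RW1/US1/PS0)
  lvl3: tbl 0x35, slot 29 ⇒ 0x36007 (P1/RW1/US1/PS0)
  ✓ 0x36276  — 4 lookups

TLB: [["0x9058200A", "0x2E"], ["0x8074341D", "0x36"]]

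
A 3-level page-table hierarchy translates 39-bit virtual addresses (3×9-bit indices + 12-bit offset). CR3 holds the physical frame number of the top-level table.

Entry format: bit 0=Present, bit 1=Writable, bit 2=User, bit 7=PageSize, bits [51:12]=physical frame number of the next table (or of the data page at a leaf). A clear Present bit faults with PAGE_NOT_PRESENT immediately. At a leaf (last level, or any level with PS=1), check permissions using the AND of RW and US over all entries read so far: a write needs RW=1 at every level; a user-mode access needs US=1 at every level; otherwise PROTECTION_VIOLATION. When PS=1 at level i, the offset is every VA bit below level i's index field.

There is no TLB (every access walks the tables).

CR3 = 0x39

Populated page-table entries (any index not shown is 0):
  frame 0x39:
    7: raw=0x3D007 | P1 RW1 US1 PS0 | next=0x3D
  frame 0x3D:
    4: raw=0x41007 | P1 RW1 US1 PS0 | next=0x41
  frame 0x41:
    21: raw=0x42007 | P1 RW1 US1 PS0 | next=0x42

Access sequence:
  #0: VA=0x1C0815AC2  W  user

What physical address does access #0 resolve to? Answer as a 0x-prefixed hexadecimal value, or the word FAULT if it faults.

Trace:
#0 VA=0x1C0815AC2 (w,user):
  L0 @0x39[7] → 0x3D007  P=1,RW=1,US=1,PS=0
  L1 @0x3D[4] → 0x41007  P=1,RW=1,US=1,PS=0
  L2 @0x41[21] → 0x42007  P=1,RW=1,US=1,PS=0
  ✓ 0x42AC2  — 3 lookups

Access #0 PA: 0x42AC2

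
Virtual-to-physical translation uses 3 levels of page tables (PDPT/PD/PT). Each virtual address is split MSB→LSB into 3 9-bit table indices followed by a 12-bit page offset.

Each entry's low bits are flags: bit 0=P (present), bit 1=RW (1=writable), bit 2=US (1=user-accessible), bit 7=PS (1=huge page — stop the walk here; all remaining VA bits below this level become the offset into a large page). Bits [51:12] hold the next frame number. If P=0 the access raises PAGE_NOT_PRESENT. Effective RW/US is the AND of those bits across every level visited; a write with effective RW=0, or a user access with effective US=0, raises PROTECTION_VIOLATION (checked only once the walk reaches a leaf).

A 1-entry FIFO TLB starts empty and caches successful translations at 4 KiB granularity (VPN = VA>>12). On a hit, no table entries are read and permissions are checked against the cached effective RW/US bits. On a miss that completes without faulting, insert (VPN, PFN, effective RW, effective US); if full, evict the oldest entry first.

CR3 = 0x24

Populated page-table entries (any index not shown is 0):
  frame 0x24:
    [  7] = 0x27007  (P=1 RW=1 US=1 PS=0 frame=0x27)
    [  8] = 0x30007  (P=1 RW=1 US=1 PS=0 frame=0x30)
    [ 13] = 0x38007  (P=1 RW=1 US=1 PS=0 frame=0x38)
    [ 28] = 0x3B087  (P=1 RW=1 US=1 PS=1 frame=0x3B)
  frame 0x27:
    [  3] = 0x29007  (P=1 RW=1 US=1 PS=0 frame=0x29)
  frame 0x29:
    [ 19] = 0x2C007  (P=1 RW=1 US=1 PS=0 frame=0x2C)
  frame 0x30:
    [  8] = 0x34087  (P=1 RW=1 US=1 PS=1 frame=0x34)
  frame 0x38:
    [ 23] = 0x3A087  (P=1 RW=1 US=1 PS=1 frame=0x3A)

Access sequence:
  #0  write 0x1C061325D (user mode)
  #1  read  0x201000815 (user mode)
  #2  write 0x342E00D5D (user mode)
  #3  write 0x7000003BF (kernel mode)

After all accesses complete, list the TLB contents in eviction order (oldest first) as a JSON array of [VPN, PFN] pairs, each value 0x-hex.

Walk each access:
#0 VA=0x1C061325D (w,user):
  L0 @0x24[7] → 0x27007  P=1,RW=1,US=1,PS=0
  L1 @0x27[3] → 0x29007  P=1,RW=1,US=1,PS=0
  L2 @0x29[19] → 0x2C007  P=1,RW=1,US=1,PS=0
  ⇒ phys 0x2C25D  [3 reads]
#1 VA=0x201000815 (r,user):
  L0 @0x24[8] → 0x30007  P=1,RW=1,US=1,PS=0
  L1 @0x30[8] → 0x34087  P=1,RW=1,US=1,PS=1
  ⇒ phys 0x34815 (huge @L1)  [2 reads]
#2 VA=0x342E00D5D (w,user):
  L0 @0x24[13] → 0x38007  P=1,RW=1,US=1,PS=0
  L1 @0x38[23] → 0x3A087  P=1,RW=1,US=1,PS=1
  ⇒ phys 0x3AD5D (huge @L1)  [2 reads]
#3 VA=0x7000003BF (w,kernel):
  L0 @0x24[28] → 0x3B087  P=1,RW=1,US=1,PS=1
  ⇒ phys 0x3B3BF (huge @L0)  [1 reads]

TLB: [["0x700000", "0x3B"]]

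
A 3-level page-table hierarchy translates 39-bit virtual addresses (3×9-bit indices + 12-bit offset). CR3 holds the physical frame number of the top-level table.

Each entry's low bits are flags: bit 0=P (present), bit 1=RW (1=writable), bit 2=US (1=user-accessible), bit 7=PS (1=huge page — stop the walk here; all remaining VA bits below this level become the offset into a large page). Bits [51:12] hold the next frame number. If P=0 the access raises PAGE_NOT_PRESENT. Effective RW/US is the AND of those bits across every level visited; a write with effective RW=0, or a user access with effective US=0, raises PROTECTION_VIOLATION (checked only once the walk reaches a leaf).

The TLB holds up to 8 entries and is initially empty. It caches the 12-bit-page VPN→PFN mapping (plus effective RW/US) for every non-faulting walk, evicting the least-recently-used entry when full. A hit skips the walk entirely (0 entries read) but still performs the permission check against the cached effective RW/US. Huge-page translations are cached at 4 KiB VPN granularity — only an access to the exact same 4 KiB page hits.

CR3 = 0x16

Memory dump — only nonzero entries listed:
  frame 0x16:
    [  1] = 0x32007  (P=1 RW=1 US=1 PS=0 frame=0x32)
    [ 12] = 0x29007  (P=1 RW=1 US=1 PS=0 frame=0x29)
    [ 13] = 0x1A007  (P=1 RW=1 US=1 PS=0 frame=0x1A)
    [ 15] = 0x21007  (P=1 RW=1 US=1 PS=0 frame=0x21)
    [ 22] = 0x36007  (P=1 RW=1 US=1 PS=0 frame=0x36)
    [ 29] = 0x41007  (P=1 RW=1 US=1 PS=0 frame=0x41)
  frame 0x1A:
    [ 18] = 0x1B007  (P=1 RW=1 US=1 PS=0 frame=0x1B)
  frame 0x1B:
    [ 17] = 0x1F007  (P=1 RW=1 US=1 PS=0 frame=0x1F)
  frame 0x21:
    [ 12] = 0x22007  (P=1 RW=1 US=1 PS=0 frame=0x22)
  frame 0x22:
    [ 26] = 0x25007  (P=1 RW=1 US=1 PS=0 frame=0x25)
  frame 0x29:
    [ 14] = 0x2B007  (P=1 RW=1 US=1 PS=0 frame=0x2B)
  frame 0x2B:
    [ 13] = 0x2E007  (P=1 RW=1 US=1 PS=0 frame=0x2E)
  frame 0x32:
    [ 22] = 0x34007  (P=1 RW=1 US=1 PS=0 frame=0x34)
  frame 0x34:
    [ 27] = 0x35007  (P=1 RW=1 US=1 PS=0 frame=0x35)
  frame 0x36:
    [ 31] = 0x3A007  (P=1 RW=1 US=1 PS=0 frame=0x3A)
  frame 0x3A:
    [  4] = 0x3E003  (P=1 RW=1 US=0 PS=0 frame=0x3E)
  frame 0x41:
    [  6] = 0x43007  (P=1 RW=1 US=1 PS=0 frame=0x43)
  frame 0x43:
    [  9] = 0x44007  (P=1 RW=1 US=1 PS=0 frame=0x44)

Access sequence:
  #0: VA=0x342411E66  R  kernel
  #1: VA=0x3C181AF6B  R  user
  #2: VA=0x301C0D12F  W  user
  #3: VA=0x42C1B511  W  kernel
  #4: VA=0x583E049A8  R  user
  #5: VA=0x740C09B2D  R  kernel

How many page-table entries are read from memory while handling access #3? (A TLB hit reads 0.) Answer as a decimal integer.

Per-access translation:
#0 VA=0x342411E66 (r,kernel):
  L0 @0x16[13] → 0x1A007  P=1,RW=1,US=1,PS=0
  L1 @0x1A[18] → 0x1B007  P=1,RW=1,US=1,PS=0
  L2 @0x1B[17] → 0x1F007  P=1,RW=1,US=1,PS=0
  ⇒ phys 0x1FE66  [3 reads]
#1 VA=0x3C181AF6B (r,user):
  L0 @0x16[15] → 0x21007  P=1,RW=1,US=1,PS=0
  L1 @0x21[12] → 0x22007  P=1,RW=1,US=1,PS=0
  L2 @0x22[26] → 0x25007  P=1,RW=1,US=1,PS=0
  ⇒ phys 0x25F6B  [3 reads]
#2 VA=0x301C0D12F (w,user):
  L0 @0x16[12] → 0x29007  P=1,RW=1,US=1,PS=0
  L1 @0x29[14] → 0x2B007  P=1,RW=1,US=1,PS=0
  L2 @0x2B[13] → 0x2E007  P=1,RW=1,US=1,PS=0
  ⇒ phys 0x2E12F  [3 reads]
#3 VA=0x42C1B511 (w,kernel):
  L0 @0x16[1] → 0x32007  P=1,RW=1,US=1,PS=0
  L1 @0x32[22] → 0x34007  P=1,RW=1,US=1,PS=0
  L2 @0x34[27] → 0x35007  P=1,RW=1,US=1,PS=0
  ⇒ phys 0x35511  [3 reads]
#4 VA=0x583E049A8 (r,user):
  L0 @0x16[22] → 0x36007  P=1,RW=1,US=1,PS=0
  L1 @0x36[31] → 0x3A007  P=1,RW=1,US=1,PS=0
  L2 @0x3A[4] → 0x3E003  P=1,RW=1,US=0,PS=0
  → PROTECTION_VIOLATION  (3 entries read)
#5 VA=0x740C09B2D (r,kernel):
  L0 @0x16[29] → 0x41007  P=1,RW=1,US=1,PS=0
  L1 @0x41[6] → 0x43007  P=1,RW=1,US=1,PS=0
  L2 @0x43[9] → 0x44007  P=1,RW=1,US=1,PS=0
  ⇒ phys 0x44B2D  [3 reads]

Entries read for #3: 3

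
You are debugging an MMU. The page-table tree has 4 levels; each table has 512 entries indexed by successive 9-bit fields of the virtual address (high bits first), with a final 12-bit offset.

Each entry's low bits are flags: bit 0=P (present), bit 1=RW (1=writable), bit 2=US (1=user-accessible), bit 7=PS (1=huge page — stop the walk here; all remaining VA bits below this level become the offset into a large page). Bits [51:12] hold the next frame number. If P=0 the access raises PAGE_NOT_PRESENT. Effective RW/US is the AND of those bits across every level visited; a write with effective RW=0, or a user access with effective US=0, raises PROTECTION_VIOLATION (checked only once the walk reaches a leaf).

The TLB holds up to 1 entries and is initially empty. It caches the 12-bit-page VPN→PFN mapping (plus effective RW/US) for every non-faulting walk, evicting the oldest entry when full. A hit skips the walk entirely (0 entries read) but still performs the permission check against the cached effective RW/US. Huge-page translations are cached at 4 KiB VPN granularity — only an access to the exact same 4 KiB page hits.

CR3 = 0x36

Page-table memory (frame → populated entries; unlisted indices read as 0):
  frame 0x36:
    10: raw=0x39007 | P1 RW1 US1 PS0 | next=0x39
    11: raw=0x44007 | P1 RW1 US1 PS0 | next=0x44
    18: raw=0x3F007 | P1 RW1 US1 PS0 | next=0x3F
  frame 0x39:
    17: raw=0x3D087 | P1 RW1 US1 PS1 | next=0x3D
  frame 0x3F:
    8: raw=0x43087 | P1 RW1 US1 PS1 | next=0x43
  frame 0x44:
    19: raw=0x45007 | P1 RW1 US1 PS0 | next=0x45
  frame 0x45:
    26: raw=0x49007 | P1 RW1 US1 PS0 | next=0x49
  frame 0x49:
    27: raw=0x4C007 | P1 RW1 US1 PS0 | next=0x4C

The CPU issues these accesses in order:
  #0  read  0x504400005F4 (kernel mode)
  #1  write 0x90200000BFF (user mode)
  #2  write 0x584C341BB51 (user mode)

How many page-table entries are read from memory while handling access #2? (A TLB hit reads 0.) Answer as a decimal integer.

Walk each access:
#0 VA=0x504400005F4 (r,kernel):
  L0: frame=0x36 idx=10 entry=0x39007 [P=1 RW=1 US=1 PS=0]
  L1: frame=0x39 idx=17 entry=0x3D087 [P=1 RW=1 US=1 PS=1]
  ⇒ phys 0x3D5F4 (huge @L1)  [2 reads]
#1 VA=0x90200000BFF (w,user):
  L0: frame=0x36 idx=18 entry=0x3F007 [P=1 RW=1 US=1 PS=0]
  L1: frame=0x3F idx=8 entry=0x43087 [P=1 RW=1 US=1 PS=1]
  ⇒ phys 0x43BFF (huge @L1)  [2 reads]
#2 VA=0x584C341BB51 (w,user):
  L0: frame=0x36 idx=11 entry=0x44007 [P=1 RW=1 US=1 PS=0]
  L1: frame=0x44 idx=19 entry=0x45007 [P=1 RW=1 US=1 PS=0]
  L2: frame=0x45 idx=26 entry=0x49007 [P=1 RW=1 US=1 PS=0]
  L3: frame=0x49 idx=27 entry=0x4C007 [P=1 RW=1 US=1 PS=0]
  ⇒ phys 0x4CB51  [4 reads]

Entries read for #2: 4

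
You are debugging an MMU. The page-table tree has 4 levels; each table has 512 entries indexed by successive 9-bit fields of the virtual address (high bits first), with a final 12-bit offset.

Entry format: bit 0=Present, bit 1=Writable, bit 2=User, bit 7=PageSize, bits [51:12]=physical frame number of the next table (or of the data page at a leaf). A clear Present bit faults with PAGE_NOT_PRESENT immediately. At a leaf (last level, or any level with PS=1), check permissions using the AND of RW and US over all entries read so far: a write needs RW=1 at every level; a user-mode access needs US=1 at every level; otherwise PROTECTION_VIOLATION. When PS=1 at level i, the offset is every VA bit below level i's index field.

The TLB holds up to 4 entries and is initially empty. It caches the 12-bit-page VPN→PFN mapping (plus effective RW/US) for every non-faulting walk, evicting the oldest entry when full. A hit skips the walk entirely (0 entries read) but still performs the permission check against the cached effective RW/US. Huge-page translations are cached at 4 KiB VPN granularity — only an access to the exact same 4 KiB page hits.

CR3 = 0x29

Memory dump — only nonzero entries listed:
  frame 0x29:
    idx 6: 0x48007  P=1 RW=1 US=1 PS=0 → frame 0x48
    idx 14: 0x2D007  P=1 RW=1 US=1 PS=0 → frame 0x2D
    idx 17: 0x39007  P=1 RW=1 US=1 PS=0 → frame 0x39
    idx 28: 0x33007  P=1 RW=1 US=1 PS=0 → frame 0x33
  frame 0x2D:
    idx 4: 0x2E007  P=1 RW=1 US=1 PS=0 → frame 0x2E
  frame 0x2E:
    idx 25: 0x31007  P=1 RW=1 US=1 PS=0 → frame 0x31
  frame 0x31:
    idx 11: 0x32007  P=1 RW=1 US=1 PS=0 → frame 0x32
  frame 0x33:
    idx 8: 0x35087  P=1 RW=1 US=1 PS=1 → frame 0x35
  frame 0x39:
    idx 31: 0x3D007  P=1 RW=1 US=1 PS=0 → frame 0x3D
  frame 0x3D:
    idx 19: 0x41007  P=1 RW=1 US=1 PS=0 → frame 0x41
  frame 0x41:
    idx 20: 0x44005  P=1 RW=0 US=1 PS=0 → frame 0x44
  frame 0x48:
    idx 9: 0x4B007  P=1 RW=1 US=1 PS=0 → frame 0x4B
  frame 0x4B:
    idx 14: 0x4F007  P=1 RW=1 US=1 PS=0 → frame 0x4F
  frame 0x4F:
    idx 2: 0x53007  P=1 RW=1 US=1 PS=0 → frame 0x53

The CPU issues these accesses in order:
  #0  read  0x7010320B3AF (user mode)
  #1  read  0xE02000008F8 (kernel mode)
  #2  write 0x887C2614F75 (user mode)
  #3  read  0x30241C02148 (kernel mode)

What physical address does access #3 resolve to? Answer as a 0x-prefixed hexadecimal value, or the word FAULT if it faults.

Walk each access:
#0 VA=0x7010320B3AF (r,user):
  L0 @0x29[14] → 0x2D007  P=1,RW=1,US=1,PS=0
  L1 @0x2D[4] → 0x2E007  P=1,RW=1,US=1,PS=0
  L2 @0x2E[25] → 0x31007  P=1,RW=1,US=1,PS=0
  L3 @0x31[11] → 0x32007  P=1,RW=1,US=1,PS=0
  → PA=0x323AF  (4 entries read)
#1 VA=0xE02000008F8 (r,kernel):
  L0 @0x29[28] → 0x33007  P=1,RW=1,US=1,PS=0
  L1 @0x33[8] → 0x35087  P=1,RW=1,US=1,PS=1
  → PA=0x358F8 (huge @L1)  (2 entries read)
#2 VA=0x887C2614F75 (w,user):
  L0 @0x29[17] → 0x39007  P=1,RW=1,US=1,PS=0
  L1 @0x39[31] → 0x3D007  P=1,RW=1,US=1,PS=0
  L2 @0x3D[19] → 0x41007  P=1,RW=1,US=1,PS=0
  L3 @0x41[20] → 0x44005  P=1,RW=0,US=1,PS=0
  ⇒ fault: PROTECTION_VIOLATION  — 4 lookups
#3 VA=0x30241C02148 (r,kernel):
  L0 @0x29[6] → 0x48007  P=1,RW=1,US=1,PS=0
  L1 @0x48[9] → 0x4B007  P=1,RW=1,US=1,PS=0
  L2 @0x4B[14] → 0x4F007  P=1,RW=1,US=1,PS=0
  L3 @0x4F[2] → 0x53007  P=1,RW=1,US=1,PS=0
  → PA=0x53148  (4 entries read)

Access #3 PA: 0x53148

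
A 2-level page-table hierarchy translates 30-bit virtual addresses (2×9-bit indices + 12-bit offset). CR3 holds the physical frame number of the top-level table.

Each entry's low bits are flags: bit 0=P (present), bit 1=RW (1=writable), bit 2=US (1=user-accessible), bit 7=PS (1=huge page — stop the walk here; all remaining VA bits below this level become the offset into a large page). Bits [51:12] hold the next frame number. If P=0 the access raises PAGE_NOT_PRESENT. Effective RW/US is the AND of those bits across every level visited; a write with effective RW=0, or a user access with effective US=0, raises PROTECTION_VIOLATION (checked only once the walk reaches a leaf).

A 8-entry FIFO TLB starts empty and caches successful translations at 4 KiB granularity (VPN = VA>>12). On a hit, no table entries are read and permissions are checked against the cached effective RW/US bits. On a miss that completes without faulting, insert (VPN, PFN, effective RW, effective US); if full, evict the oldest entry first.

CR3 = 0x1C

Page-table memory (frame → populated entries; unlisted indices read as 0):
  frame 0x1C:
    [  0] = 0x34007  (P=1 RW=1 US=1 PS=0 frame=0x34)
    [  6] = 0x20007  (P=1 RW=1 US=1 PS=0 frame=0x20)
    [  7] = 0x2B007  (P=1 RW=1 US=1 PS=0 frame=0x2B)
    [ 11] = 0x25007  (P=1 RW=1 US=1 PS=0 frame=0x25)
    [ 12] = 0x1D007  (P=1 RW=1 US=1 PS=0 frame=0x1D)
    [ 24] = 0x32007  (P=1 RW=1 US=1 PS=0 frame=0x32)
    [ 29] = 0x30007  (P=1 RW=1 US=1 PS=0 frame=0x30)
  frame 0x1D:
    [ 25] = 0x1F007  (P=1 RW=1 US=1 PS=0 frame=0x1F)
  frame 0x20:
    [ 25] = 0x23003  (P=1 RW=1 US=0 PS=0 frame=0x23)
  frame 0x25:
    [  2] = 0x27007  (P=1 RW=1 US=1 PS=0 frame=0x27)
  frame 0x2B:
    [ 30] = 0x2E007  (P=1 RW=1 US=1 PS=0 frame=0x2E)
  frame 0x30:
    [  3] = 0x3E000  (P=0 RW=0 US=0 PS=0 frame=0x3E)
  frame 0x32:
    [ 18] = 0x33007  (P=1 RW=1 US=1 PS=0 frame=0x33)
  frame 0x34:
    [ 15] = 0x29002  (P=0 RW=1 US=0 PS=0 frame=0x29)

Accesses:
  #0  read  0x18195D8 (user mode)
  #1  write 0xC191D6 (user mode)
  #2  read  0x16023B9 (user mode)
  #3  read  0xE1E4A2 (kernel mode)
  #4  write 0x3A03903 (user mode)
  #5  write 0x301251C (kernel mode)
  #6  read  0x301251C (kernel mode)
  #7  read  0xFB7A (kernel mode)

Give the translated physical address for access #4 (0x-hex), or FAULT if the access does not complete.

Per-access translation:
#0 VA=0x18195D8 (r,user):
  lvl0: tbl 0x1C, slot 12 ⇒ 0x1D007 (P1/RW1/US1/PS0)
  lvl1: tbl 0x1D, slot 25 ⇒ 0x1F007 (P1/RW1/US1/PS0)
  ✓ 0x1F5D8  — 2 lookups
#1 VA=0xC191D6 (w,user):
  lvl0: tbl 0x1C, slot 6 ⇒ 0x20007 (P1/RW1/US1/PS0)
  lvl1: tbl 0x20, slot 25 ⇒ 0x23003 (P1/RW1/US0/PS0)
  → PROTECTION_VIOLATION  (2 entries read)
#2 VA=0x16023B9 (r,user):
  lvl0: tbl 0x1C, slot 11 ⇒ 0x25007 (P1/RW1/US1/PS0)
  lvl1: tbl 0x25, slot 2 ⇒ 0x27007 (P1/RW1/US1/PS0)
  ✓ 0x273B9  — 2 lookups
#3 VA=0xE1E4A2 (r,kernel):
  lvl0: tbl 0x1C, slot 7 ⇒ 0x2B007 (P1/RW1/US1/PS0)
  lvl1: tbl 0x2B, slot 30 ⇒ 0x2E007 (P1/RW1/US1/PS0)
  ✓ 0x2E4A2  — 2 lookups
#4 VA=0x3A03903 (w,user):
  lvl0: tbl 0x1C, slot 29 ⇒ 0x30007 (P1/RW1/US1/PS0)
  lvl1: tbl 0x30, slot 3 ⇒ 0x3E000 (P0/RW0/US0/PS0)
  → PAGE_NOT_PRESENT  (2 entries read)
#5 VA=0x301251C (w,kernel):
  lvl0: tbl 0x1C, slot 24 ⇒ 0x32007 (P1/RW1/US1/PS0)
  lvl1: tbl 0x32, slot 18 ⇒ 0x33007 (P1/RW1/US1/PS0)
  ✓ 0x3351C  — 2 lookups
#6 VA=0x301251C (r,kernel):
  TLB hit vpn=0x3012 → PA=0x3351C
#7 VA=0xFB7A (r,kernel):
  lvl0: tbl 0x1C, slot 0 ⇒ 0x34007 (P1/RW1/US1/PS0)
  lvl1: tbl 0x34, slot 15 ⇒ 0x29002 (P0/RW1/US0/PS0)
  → PAGE_NOT_PRESENT  (2 entries read)

Access #4 PA: FAULT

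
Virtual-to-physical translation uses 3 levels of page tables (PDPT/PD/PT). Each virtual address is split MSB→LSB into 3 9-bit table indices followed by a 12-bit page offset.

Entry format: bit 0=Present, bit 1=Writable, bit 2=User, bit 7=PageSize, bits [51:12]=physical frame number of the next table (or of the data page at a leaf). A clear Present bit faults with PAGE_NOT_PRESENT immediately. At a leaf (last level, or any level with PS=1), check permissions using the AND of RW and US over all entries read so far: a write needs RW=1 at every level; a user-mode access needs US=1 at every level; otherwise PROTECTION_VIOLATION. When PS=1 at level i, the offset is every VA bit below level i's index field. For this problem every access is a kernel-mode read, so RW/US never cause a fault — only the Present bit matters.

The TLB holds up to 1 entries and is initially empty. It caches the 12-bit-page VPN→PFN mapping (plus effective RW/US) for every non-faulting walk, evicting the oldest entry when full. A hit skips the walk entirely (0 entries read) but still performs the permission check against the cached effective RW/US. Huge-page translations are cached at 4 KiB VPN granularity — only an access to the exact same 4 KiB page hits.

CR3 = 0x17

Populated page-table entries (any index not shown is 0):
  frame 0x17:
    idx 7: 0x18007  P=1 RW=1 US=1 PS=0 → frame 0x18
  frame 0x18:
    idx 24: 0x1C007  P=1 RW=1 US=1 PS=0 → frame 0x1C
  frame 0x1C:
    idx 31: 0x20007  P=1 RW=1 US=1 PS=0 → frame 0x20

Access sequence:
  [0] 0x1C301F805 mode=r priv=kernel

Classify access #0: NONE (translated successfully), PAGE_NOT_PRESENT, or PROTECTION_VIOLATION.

Per-access translation:
#0 VA=0x1C301F805 (r,kernel):
  L0 @0x17[7] → 0x18007  P=1,RW=1,US=1,PS=0
  L1 @0x18[24] → 0x1C007  P=1,RW=1,US=1,PS=0
  L2 @0x1C[31] → 0x20007  P=1,RW=1,US=1,PS=0
  ⇒ phys 0x20805  [3 reads]

Access #0 fault: NONE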